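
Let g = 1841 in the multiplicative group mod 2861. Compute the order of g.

715

The order of 1841 must divide p − 1 = 2860 = 2^2 · 5 · 11 · 13.
Divisors: 1, 2, 4, 5, 10, 11, 13, 20, 22, 26, 44, 52, 55, 65, 110, 130, 143, 220, 260, 286, 572, 715, 1430, 2860.
Check each in increasing order: 1841^1 ≡ 1841;  1841^2 ≡ 1857;  1841^4 ≡ 944;  1841^5 ≡ 1277;  1841^10 ≡ 2820;  1841^11 ≡ 1766;  1841^13 ≡ 756;  1841^20 ≡ 1681;  1841^22 ≡ 266;  1841^26 ≡ 2197;  1841^44 ≡ 2092;  1841^52 ≡ 302;  1841^55 ≡ 921;  1841^65 ≡ 2293;  1841^110 ≡ 1385;  1841^130 ≡ 2192;  1841^143 ≡ 633;  1841^220 ≡ 1355;  1841^260 ≡ 1245;  1841^286 ≡ 149;  1841^572 ≡ 2174;  1841^715 ≡ 1.
Smallest exponent giving 1 is 715.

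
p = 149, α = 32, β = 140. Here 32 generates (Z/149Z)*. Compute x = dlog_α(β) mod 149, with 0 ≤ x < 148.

20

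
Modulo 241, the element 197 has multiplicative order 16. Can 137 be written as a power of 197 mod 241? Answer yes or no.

⟨197⟩ has order 16; its elements mod 241 are {1, 8, 30, 44, 64, 76, 111, 115, 126, 130, 165, 177, 197, 211, 233, 240}.
137 is not in this set.

no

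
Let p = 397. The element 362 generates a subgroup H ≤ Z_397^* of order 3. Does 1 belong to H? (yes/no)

yes

1 ∈ ⟨362⟩ iff 1^3 ≡ 1 (mod 397), since |⟨362⟩| = 3.
1^3 mod 397 = 1.
Since 1 = 1, 1 lies in the subgroup.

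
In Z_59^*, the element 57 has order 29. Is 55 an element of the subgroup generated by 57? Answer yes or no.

no

55 ∈ ⟨57⟩ iff 55^29 ≡ 1 (mod 59), since |⟨57⟩| = 29.
55^29 mod 59 = 58.
Since 58 ≠ 1, 55 does not lie in the subgroup.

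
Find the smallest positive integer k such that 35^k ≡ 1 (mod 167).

The order of 35 must divide p − 1 = 166 = 2 · 83.
Divisors: 1, 2, 83, 166.
Check each in increasing order: 35^1 ≡ 35;  35^2 ≡ 56;  35^83 ≡ 166;  35^166 ≡ 1.
Smallest exponent giving 1 is 166.

166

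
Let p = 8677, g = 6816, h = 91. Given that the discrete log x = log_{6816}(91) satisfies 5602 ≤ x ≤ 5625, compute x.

5613

Compute 6816^5602 mod 8677 = 7657, then multiply by 6816 repeatedly:
  6816^5602=7657  6816^5603=6634  6816^5604=1497  6816^5605=8077  6816^5606=5944
  6816^5607=1391  6816^5608=5772  6816^5609=434  6816^5610=7964  6816^5611=7989
  6816^5612=4849  6816^5613=91
Found 91 at exponent 5613.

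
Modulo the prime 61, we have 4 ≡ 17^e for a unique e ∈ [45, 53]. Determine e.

46

Compute 17^45 mod 61 = 11, then multiply by 17 repeatedly:
  17^45=11  17^46=4
Found 4 at exponent 46.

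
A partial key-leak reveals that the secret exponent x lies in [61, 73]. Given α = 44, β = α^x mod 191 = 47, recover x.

71

Compute 44^61 mod 191 = 148, then multiply by 44 repeatedly:
  44^61=148  44^62=18  44^63=28  44^64=86  44^65=155
  44^66=135  44^67=19  44^68=72  44^69=112  44^70=153
  44^71=47
Found 47 at exponent 71.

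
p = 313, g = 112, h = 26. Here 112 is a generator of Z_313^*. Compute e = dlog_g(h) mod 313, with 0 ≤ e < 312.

80

Baby-step giant-step with m = ceil(sqrt(312)) = 18.
Baby table (112^j mod 313 for j=0..17):
  0:1  1:112  2:24  3:184  4:263  5:34  6:52  7:190
  8:309  9:178  10:217  11:203  12:200  13:177  14:105  15:179
  16:16  17:227
Giant step factor: 112^(-18) ≡ 97 (mod 313).
Scan 26·97^i mod 313 for i = 0, 1, …:
  i=0: 26   i=1: 18   i=2: 181   i=3: 29
  i=4: 309
Match at i=4, j=8: e = 4·18 + 8 = 80.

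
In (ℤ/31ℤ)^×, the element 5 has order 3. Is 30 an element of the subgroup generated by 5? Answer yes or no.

⟨5⟩ has order 3; its elements mod 31 are {1, 5, 25}.
30 is not in this set.

no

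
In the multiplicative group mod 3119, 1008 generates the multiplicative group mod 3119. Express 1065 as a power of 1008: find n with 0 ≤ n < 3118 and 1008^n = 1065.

Baby-step giant-step with m = ceil(sqrt(3118)) = 56.
Baby table (1008^j mod 3119 for j=0..55):
  0:1  1:1008  2:2389  3:244  4:2670  5:2782  6:275  7:2728
  8:1985  9:1601  10:1285  11:895  12:769  13:1640  14:50  15:496
  16:928  17:2843  18:2502  19:1864  20:1274  21:2283  22:2561  23:2075
  24:1870  25:1084  26:1022  27:906  28:2500  29:2967  30:2734  31:1795
  32:340  33:2749  34:1320  35:1866  36:171  37:823  38:3049  39:1177
  40:1196  41:1634  42:240  43:1757  44:2583  45:2418  46:1405  47:214
  48:501  49:2849  50:2312  51:603  52:2738  53:2708  54:539  55:606
Giant step factor: 1008^(-56) ≡ 1435 (mod 3119).
Scan 1065·1435^i mod 3119 for i = 0, 1, …:
  i=0: 1065   i=1: 3084   i=2: 2798   i=3: 977
  i=4: 1564   i=5: 1779   i=6: 1523   i=7: 2205
  i=8: 1509   i=9: 829     …   i=47: 495
  i=48: 2312
Match at i=48, j=50: n = 48·56 + 50 = 2738.

2738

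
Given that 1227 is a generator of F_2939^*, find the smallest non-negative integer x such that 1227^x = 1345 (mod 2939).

Baby-step giant-step with m = ceil(sqrt(2938)) = 55.
Baby table (1227^j mod 2939 for j=0..54):
  0:1  1:1227  2:761  3:2084  4:138  5:1803  6:2153  7:2509
  8:1410  9:1938  10:275  11:2379  12:606  13:2934  14:2682  15:2073
  16:1336  17:2249  18:2741  19:991  20:2150  21:1767  22:2066  23:1564
  24:2800  25:2848  26:25  27:1285  28:1391  29:2137  30:511  31:990
  32:923  33:1006  34:2921  35:1426  36:997  37:695  38:455  39:2814
  40:2392  41:1862  42:1071  43:384  44:928  45:1263  46:848  47:90
  48:1687  49:893  50:2403  51:664  52:625  53:2735  54:2446
Giant step factor: 1227^(-55) ≡ 1152 (mod 2939).
Scan 1345·1152^i mod 2939 for i = 0, 1, …:
  i=0: 1345   i=1: 587   i=2: 254   i=3: 1647
  i=4: 1689   i=5: 110   i=6: 343   i=7: 1310
  i=8: 1413   i=9: 2509
Match at i=9, j=7: x = 9·55 + 7 = 502.

502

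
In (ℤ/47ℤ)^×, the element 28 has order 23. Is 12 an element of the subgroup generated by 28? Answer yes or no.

yes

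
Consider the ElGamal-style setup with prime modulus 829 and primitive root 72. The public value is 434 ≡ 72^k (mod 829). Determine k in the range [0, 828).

Baby-step giant-step with m = ceil(sqrt(828)) = 29.
Baby table (72^j mod 829 for j=0..28):
  0:1  1:72  2:210  3:198  4:163  5:130  6:241  7:772
  8:41  9:465  10:320  11:657  12:51  13:356  14:762  15:150
  16:23  17:827  18:685  19:409  20:433  21:503  22:569  23:347
  24:114  25:747  26:728  27:189  28:344
Giant step factor: 72^(-29) ≡ 447 (mod 829).
Scan 434·447^i mod 829 for i = 0, 1, …:
  i=0: 434   i=1: 12   i=2: 390   i=3: 240
  i=4: 339   i=5: 655   i=6: 148   i=7: 665
  i=8: 473   i=9: 36     …   i=21: 92
  i=22: 503
Match at i=22, j=21: k = 22·29 + 21 = 659.

659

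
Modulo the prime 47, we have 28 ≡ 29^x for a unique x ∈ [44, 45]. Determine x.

Compute 29^44 mod 47 = 28, then multiply by 29 repeatedly:
  29^44=28
Found 28 at exponent 44.

44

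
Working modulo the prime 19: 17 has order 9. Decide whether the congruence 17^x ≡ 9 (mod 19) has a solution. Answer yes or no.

yes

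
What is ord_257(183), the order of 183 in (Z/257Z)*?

256

The order of 183 must divide p − 1 = 256 = 2^8.
Divisors: 1, 2, 4, 8, 16, 32, 64, 128, 256.
Check each in increasing order: 183^1 ≡ 183;  183^2 ≡ 79;  183^4 ≡ 73;  183^8 ≡ 189;  183^16 ≡ 255;  183^32 ≡ 4;  183^64 ≡ 16;  183^128 ≡ 256;  183^256 ≡ 1.
Smallest exponent giving 1 is 256.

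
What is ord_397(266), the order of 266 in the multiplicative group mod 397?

99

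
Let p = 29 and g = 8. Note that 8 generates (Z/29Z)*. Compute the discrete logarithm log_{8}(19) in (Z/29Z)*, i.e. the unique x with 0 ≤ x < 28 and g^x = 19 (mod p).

Successive powers of 8 modulo 29:
  8^0=1  8^1=8  8^2=6  8^3=19
So 8^3 ≡ 19 (mod 29), giving x = 3.

3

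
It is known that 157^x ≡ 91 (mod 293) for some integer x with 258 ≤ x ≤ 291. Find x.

260

Compute 157^258 mod 293 = 145, then multiply by 157 repeatedly:
  157^258=145  157^259=204  157^260=91
Found 91 at exponent 260.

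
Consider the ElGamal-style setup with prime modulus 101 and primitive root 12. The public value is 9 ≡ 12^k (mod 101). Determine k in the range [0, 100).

78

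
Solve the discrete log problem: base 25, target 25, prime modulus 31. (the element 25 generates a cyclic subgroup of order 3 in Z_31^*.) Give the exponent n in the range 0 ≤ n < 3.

1

Successive powers of 25 modulo 31:
  25^0=1  25^1=25
So 25^1 ≡ 25 (mod 31), giving n = 1.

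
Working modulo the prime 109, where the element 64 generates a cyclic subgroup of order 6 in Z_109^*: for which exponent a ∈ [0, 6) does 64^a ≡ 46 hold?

5

Successive powers of 64 modulo 109:
  64^0=1  64^1=64  64^2=63  64^3=108  64^4=45  64^5=46
So 64^5 ≡ 46 (mod 109), giving a = 5.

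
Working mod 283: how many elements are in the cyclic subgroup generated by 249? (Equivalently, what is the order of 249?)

282

The order of 249 must divide p − 1 = 282 = 2 · 3 · 47.
Divisors: 1, 2, 3, 6, 47, 94, 141, 282.
Check each in increasing order: 249^1 ≡ 249;  249^2 ≡ 24;  249^3 ≡ 33;  249^6 ≡ 240;  249^47 ≡ 45;  249^94 ≡ 44;  249^141 ≡ 282;  249^282 ≡ 1.
Smallest exponent giving 1 is 282.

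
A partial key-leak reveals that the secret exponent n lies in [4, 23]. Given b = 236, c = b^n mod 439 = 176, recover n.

4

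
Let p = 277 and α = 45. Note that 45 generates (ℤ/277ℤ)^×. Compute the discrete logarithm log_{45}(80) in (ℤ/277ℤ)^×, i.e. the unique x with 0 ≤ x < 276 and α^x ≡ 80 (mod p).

Baby-step giant-step with m = ceil(sqrt(276)) = 17.
Baby table (45^j mod 277 for j=0..16):
  0:1  1:45  2:86  3:269  4:194  5:143  6:64  7:110
  8:241  9:42  10:228  11:11  12:218  13:115  14:189  15:195
  16:188
Giant step factor: 45^(-17) ≡ 253 (mod 277).
Scan 80·253^i mod 277 for i = 0, 1, …:
  i=0: 80   i=1: 19   i=2: 98   i=3: 141
  i=4: 217   i=5: 55   i=6: 65   i=7: 102
  i=8: 45
Match at i=8, j=1: x = 8·17 + 1 = 137.

137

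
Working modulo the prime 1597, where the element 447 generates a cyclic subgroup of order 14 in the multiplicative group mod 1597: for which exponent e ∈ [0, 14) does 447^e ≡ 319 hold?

Successive powers of 447 modulo 1597:
  447^0=1  447^1=447  447^2=184  447^3=801  447^4=319
So 447^4 ≡ 319 (mod 1597), giving e = 4.

4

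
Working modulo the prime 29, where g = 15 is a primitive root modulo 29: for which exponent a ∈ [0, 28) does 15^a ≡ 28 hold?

14

Successive powers of 15 modulo 29:
  15^0=1  15^1=15  15^2=22  15^3=11  15^4=20  15^5=10
  15^6=5  15^7=17  15^8=23  15^9=26  15^10=13  15^11=21
  15^12=25  15^13=27  15^14=28
So 15^14 ≡ 28 (mod 29), giving a = 14.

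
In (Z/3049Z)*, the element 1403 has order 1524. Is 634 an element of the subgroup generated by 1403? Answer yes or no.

yes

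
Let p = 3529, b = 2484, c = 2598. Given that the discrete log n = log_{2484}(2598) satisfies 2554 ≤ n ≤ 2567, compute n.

2557

Compute 2484^2554 mod 3529 = 1490, then multiply by 2484 repeatedly:
  2484^2554=1490  2484^2555=2768  2484^2556=1220  2484^2557=2598
Found 2598 at exponent 2557.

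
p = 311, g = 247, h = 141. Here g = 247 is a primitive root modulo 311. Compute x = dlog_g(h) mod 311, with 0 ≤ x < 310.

Baby-step giant-step with m = ceil(sqrt(310)) = 18.
Baby table (247^j mod 311 for j=0..17):
  0:1  1:247  2:53  3:29  4:10  5:293  6:219  7:290
  8:100  9:131  10:13  11:101  12:67  13:66  14:130  15:77
  16:48  17:38
Giant step factor: 247^(-18) ≡ 50 (mod 311).
Scan 141·50^i mod 311 for i = 0, 1, …:
  i=0: 141   i=1: 208   i=2: 137   i=3: 8
  i=4: 89   i=5: 96   i=6: 135   i=7: 219
Match at i=7, j=6: x = 7·18 + 6 = 132.

132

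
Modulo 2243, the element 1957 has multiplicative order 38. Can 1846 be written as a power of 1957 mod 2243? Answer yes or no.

1846 ∈ ⟨1957⟩ iff 1846^38 ≡ 1 (mod 2243), since |⟨1957⟩| = 38.
1846^38 mod 2243 = 1998.
Since 1998 ≠ 1, 1846 does not lie in the subgroup.

no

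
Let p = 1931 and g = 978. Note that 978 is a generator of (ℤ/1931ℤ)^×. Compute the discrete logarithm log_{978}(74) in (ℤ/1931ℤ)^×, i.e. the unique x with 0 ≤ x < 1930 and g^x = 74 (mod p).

Baby-step giant-step with m = ceil(sqrt(1930)) = 44.
Baby table (978^j mod 1931 for j=0..43):
  0:1  1:978  2:639  3:1229  4:880  5:1345  6:399  7:160
  8:69  9:1828  10:1609  11:1768  12:859  13:117  14:497  15:1385
  16:899  17:617  18:954  19:339  20:1341  21:349  22:1466  23:946
  24:239  25:91  26:172  27:219  28:1772  29:909  30:742  31:1551
  32:1043  33:486  34:282  35:1594  36:615  37:929  38:992  39:814
  40:520  41:707  42:148  43:1850
Giant step factor: 978^(-44) ≡ 493 (mod 1931).
Scan 74·493^i mod 1931 for i = 0, 1, …:
  i=0: 74   i=1: 1724   i=2: 292   i=3: 1062
  i=4: 265   i=5: 1268   i=6: 1411   i=7: 463
  i=8: 401   i=9: 731     …   i=27: 750
  i=28: 929
Match at i=28, j=37: x = 28·44 + 37 = 1269.

1269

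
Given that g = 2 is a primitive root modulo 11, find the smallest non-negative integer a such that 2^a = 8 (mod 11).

3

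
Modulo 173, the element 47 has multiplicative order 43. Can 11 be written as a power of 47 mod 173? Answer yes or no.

11 ∈ ⟨47⟩ iff 11^43 ≡ 1 (mod 173), since |⟨47⟩| = 43.
11^43 mod 173 = 93.
Since 93 ≠ 1, 11 does not lie in the subgroup.

no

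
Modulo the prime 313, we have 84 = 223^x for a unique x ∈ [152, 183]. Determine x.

179

Compute 223^152 mod 313 = 119, then multiply by 223 repeatedly:
  223^152=119  223^153=245  223^154=173  223^155=80  223^156=312
  223^157=90  223^158=38  223^159=23  223^160=121  223^161=65
  223^162=97  223^163=34  223^164=70  223^165=273  223^166=157
  223^167=268  223^168=294  223^169=145  223^170=96  223^171=124
  223^172=108  223^173=296  223^174=278  223^175=20  223^176=78
  223^177=179  223^178=166  223^179=84
Found 84 at exponent 179.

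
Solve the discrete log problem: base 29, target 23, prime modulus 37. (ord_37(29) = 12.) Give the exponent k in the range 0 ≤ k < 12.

Successive powers of 29 modulo 37:
  29^0=1  29^1=29  29^2=27  29^3=6  29^4=26  29^5=14
  29^6=36  29^7=8  29^8=10  29^9=31  29^10=11  29^11=23
So 29^11 ≡ 23 (mod 37), giving k = 11.

11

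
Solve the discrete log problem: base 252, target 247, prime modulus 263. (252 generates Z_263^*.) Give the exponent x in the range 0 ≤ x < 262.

Baby-step giant-step with m = ceil(sqrt(262)) = 17.
Baby table (252^j mod 263 for j=0..16):
  0:1  1:252  2:121  3:247  4:176  5:168  6:256  7:77
  8:205  9:112  10:83  11:139  12:49  13:250  14:143  15:5
  16:208
Giant step factor: 252^(-17) ≡ 10 (mod 263).
Scan 247·10^i mod 263 for i = 0, 1, …:
  i=0: 247
Match at i=0, j=3: x = 0·17 + 3 = 3.

3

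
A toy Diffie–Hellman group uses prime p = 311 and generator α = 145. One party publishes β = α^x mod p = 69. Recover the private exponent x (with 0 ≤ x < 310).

Baby-step giant-step with m = ceil(sqrt(310)) = 18.
Baby table (145^j mod 311 for j=0..17):
  0:1  1:145  2:188  3:203  4:201  5:222  6:157  7:62
  8:282  9:149  10:146  11:22  12:80  13:93  14:112  15:68
  16:219  17:33
Giant step factor: 145^(-18) ≡ 127 (mod 311).
Scan 69·127^i mod 311 for i = 0, 1, …:
  i=0: 69   i=1: 55   i=2: 143   i=3: 123
  i=4: 71   i=5: 309   i=6: 57   i=7: 86
  i=8: 37   i=9: 34   i=10: 275   i=11: 93
Match at i=11, j=13: x = 11·18 + 13 = 211.

211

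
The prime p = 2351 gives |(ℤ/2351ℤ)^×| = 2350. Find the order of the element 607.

The order of 607 must divide p − 1 = 2350 = 2 · 5^2 · 47.
Divisors: 1, 2, 5, 10, 25, 47, 50, 94, 235, 470, 1175, 2350.
Check each in increasing order: 607^1 ≡ 607;  607^2 ≡ 1693;  607^5 ≡ 262;  607^10 ≡ 465;  607^25 ≡ 1254;  607^47 ≡ 79;  607^50 ≡ 2048;  607^94 ≡ 1539;  607^235 ≡ 1771;  607^470 ≡ 207;  607^1175 ≡ 1.
Smallest exponent giving 1 is 1175.

1175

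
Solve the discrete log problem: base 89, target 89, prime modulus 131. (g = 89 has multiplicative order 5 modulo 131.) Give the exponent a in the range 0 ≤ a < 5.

Successive powers of 89 modulo 131:
  89^0=1  89^1=89
So 89^1 ≡ 89 (mod 131), giving a = 1.

1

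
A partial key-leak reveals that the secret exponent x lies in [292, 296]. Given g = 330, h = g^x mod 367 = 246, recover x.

295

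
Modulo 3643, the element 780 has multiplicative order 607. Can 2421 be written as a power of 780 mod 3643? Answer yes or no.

no

2421 ∈ ⟨780⟩ iff 2421^607 ≡ 1 (mod 3643), since |⟨780⟩| = 607.
2421^607 mod 3643 = 3221.
Since 3221 ≠ 1, 2421 does not lie in the subgroup.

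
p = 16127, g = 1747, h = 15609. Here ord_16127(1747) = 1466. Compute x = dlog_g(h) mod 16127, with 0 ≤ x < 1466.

Baby-step giant-step with m = ceil(sqrt(1466)) = 39.
Baby table (1747^j mod 16127 for j=0..38):
  0:1  1:1747  2:4006  3:15491  4:1671  5:250  6:1321  7:1626
  8:2270  9:14575  10:14119  11:7710  12:3325  13:3055  14:15175  15:14064
  16:8387  17:8773  18:5781  19:3905  20:314  21:240  22:16105  23:9947
  24:8630  25:13992  26:11619  27:10627  28:3192  29:12609  30:14568  31:1890
  32:11922  33:7777  34:7485  35:13425  36:4817  37:13132  38:9010
Giant step factor: 1747^(-39) ≡ 467 (mod 16127).
Scan 15609·467^i mod 16127 for i = 0, 1, …:
  i=0: 15609   i=1: 16126   i=2: 15660   i=3: 7689
  i=4: 10569   i=5: 861   i=6: 15039   i=7: 7968
  i=8: 11846   i=9: 521     …   i=18: 11400
  i=19: 1890
Match at i=19, j=31: x = 19·39 + 31 = 772.

772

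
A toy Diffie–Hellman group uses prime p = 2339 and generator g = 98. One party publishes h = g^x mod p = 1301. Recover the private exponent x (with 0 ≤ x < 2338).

520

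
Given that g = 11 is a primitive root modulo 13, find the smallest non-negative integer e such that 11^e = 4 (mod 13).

Successive powers of 11 modulo 13:
  11^0=1  11^1=11  11^2=4
So 11^2 ≡ 4 (mod 13), giving e = 2.

2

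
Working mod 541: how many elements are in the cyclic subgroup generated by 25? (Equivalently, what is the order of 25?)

The order of 25 must divide p − 1 = 540 = 2^2 · 3^3 · 5.
Divisors: 1, 2, 3, 4, 5, 6, 9, 10, 12, 15, 18, 20, 27, 30, 36, 45, 54, 60, 90, 108, 135, 180, 270, 540.
Check each in increasing order: 25^1 ≡ 25;  25^2 ≡ 84;  25^3 ≡ 477;  25^4 ≡ 23;  25^5 ≡ 34;  25^6 ≡ 309;  25^9 ≡ 241;  25^10 ≡ 74;  25^12 ≡ 265;  25^15 ≡ 352;  25^18 ≡ 194;  25^20 ≡ 66;  25^27 ≡ 228;  25^30 ≡ 15;  25^36 ≡ 307;  25^45 ≡ 411;  25^54 ≡ 48;  25^60 ≡ 225;  25^90 ≡ 129;  25^108 ≡ 140;  25^135 ≡ 1.
Smallest exponent giving 1 is 135.

135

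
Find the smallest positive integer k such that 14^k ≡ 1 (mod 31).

15

The order of 14 must divide p − 1 = 30 = 2 · 3 · 5.
Divisors: 1, 2, 3, 5, 6, 10, 15, 30.
Check each in increasing order: 14^1 ≡ 14;  14^2 ≡ 10;  14^3 ≡ 16;  14^5 ≡ 5;  14^6 ≡ 8;  14^10 ≡ 25;  14^15 ≡ 1.
Smallest exponent giving 1 is 15.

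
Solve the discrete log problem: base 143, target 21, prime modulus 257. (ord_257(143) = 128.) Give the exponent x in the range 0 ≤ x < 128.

13

Baby-step giant-step with m = ceil(sqrt(128)) = 12.
Baby table (143^j mod 257 for j=0..11):
  0:1  1:143  2:146  3:61  4:242  5:168  6:123  7:113
  8:225  9:50  10:211  11:104
Giant step factor: 143^(-12) ≡ 68 (mod 257).
Scan 21·68^i mod 257 for i = 0, 1, …:
  i=0: 21   i=1: 143
Match at i=1, j=1: x = 1·12 + 1 = 13.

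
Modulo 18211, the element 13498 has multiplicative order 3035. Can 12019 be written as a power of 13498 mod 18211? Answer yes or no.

no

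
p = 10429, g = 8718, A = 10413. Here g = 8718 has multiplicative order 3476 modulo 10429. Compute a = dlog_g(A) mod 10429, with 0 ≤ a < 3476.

2234

Baby-step giant-step with m = ceil(sqrt(3476)) = 59.
Baby table (8718^j mod 10429 for j=0..58):
  0:1  1:8718  2:7401  3:8124  4:1693  5:2539  6:4664  7:8510
  8:8703  9:1779  10:1399  11:4981  12:8431  13:8295  14:1124  15:6201
  16:6811  17:6001  18:4854  19:6719  20:6978  21:1847  22:10199  23:7657
  24:8126  25:8700  26:6912  27:54  28:1467  29:3352  30:678  31:7990
  32:1529  33:1560  34:664  35:657  36:2205  37:2543  38:8249  39:6827
  40:9912  41:8551  42:1126  43:2779  44:755  45:1391  46:8240  47:1368
  48:5877  49:8438  50:6747  51:786  52:495  53:8233  54:2916  55:6215
  56:3715  57:5325  58:3871
Giant step factor: 8718^(-59) ≡ 9020 (mod 10429).
Scan 10413·9020^i mod 10429 for i = 0, 1, …:
  i=0: 10413   i=1: 1686   i=2: 2238   i=3: 6645
  i=4: 2437   i=5: 7837   i=6: 1978   i=7: 7970
  i=8: 2303   i=9: 8921     …   i=36: 7638
  i=37: 786
Match at i=37, j=51: a = 37·59 + 51 = 2234.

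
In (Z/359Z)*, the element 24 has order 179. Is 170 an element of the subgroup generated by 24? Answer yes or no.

170 ∈ ⟨24⟩ iff 170^179 ≡ 1 (mod 359), since |⟨24⟩| = 179.
170^179 mod 359 = 1.
Since 1 = 1, 170 lies in the subgroup.

yes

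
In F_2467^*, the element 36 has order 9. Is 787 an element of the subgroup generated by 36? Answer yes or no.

787 ∈ ⟨36⟩ iff 787^9 ≡ 1 (mod 2467), since |⟨36⟩| = 9.
787^9 mod 2467 = 996.
Since 996 ≠ 1, 787 does not lie in the subgroup.

no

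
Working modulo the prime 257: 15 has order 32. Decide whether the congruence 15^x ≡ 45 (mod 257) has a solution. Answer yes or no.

no

45 ∈ ⟨15⟩ iff 45^32 ≡ 1 (mod 257), since |⟨15⟩| = 32.
45^32 mod 257 = 64.
Since 64 ≠ 1, 45 does not lie in the subgroup.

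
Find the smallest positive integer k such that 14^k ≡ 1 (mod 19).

The order of 14 must divide p − 1 = 18 = 2 · 3^2.
Divisors: 1, 2, 3, 6, 9, 18.
Check each in increasing order: 14^1 ≡ 14;  14^2 ≡ 6;  14^3 ≡ 8;  14^6 ≡ 7;  14^9 ≡ 18;  14^18 ≡ 1.
Smallest exponent giving 1 is 18.

18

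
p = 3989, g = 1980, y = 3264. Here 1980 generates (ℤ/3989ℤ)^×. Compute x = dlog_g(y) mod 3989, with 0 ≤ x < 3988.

Baby-step giant-step with m = ceil(sqrt(3988)) = 64.
Baby table (1980^j mod 3989 for j=0..63):
  0:1  1:1980  2:3202  3:1439  4:1074  5:383  6:430  7:1743
  8:655  9:475  10:3085  11:1141  12:1406  13:3547  14:2420  15:811
  16:2202  17:3972  18:2241  19:1412  20:3460  21:1687  22:1467  23:668
  24:2281  25:832  26:3892  27:3401  28:548  29:32  30:3525  31:2739
  32:2169  33:2456  34:289  35:1793  36:3919  37:1015  38:3233  39:2984
  40:611  41:1113  42:1812  43:1649  44:2018  45:2651  46:3445  47:3899
  48:1305  49:3017  50:2127  51:3065  52:1431  53:1190  54:2690  55:885
  56:1129  57:1580  58:1024  59:1108  60:3879  61:1595  62:2801  63:1270
Giant step factor: 1980^(-64) ≡ 1958 (mod 3989).
Scan 3264·1958^i mod 3989 for i = 0, 1, …:
  i=0: 3264   i=1: 534   i=2: 454   i=3: 3374
  i=4: 508   i=5: 1403   i=6: 2642   i=7: 3292
  i=8: 3501   i=9: 1856     …   i=27: 2692
  i=28: 1467
Match at i=28, j=22: x = 28·64 + 22 = 1814.

1814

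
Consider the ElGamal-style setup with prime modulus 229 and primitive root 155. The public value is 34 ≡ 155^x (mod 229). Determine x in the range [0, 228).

15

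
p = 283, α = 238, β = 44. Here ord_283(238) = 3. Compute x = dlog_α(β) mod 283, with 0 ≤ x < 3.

2

Successive powers of 238 modulo 283:
  238^0=1  238^1=238  238^2=44
So 238^2 ≡ 44 (mod 283), giving x = 2.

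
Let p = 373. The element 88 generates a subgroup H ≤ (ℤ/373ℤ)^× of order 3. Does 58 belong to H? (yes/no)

⟨88⟩ has order 3; its elements mod 373 are {1, 88, 284}.
58 is not in this set.

no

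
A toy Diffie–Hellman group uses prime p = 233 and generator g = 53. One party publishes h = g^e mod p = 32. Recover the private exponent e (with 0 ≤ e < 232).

Baby-step giant-step with m = ceil(sqrt(232)) = 16.
Baby table (53^j mod 233 for j=0..15):
  0:1  1:53  2:13  3:223  4:169  5:103  6:100  7:174
  8:135  9:165  10:124  11:48  12:214  13:158  14:219  15:190
Giant step factor: 53^(-16) ≡ 32 (mod 233).
Scan 32·32^i mod 233 for i = 0, 1, …:
  i=0: 32   i=1: 92   i=2: 148   i=3: 76
  i=4: 102   i=5: 2   i=6: 64   i=7: 184
  i=8: 63   i=9: 152   i=10: 204   i=11: 4
  i=12: 128   i=13: 135
Match at i=13, j=8: e = 13·16 + 8 = 216.

216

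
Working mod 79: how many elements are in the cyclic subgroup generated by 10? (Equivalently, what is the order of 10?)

13

The order of 10 must divide p − 1 = 78 = 2 · 3 · 13.
Divisors: 1, 2, 3, 6, 13, 26, 39, 78.
Check each in increasing order: 10^1 ≡ 10;  10^2 ≡ 21;  10^3 ≡ 52;  10^6 ≡ 18;  10^13 ≡ 1.
Smallest exponent giving 1 is 13.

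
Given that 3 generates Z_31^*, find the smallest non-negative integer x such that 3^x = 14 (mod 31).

Successive powers of 3 modulo 31:
  3^0=1  3^1=3  3^2=9  3^3=27  3^4=19  3^5=26
  3^6=16  3^7=17  3^8=20  3^9=29  3^10=25  3^11=13
  3^12=8  3^13=24  3^14=10  3^15=30  3^16=28  3^17=22
  3^18=4  3^19=12  3^20=5  3^21=15  3^22=14
So 3^22 ≡ 14 (mod 31), giving x = 22.

22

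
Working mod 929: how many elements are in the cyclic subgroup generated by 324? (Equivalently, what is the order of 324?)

The order of 324 must divide p − 1 = 928 = 2^5 · 29.
Divisors: 1, 2, 4, 8, 16, 29, 32, 58, 116, 232, 464, 928.
Check each in increasing order: 324^1 ≡ 324;  324^2 ≡ 928;  324^4 ≡ 1.
Smallest exponent giving 1 is 4.

4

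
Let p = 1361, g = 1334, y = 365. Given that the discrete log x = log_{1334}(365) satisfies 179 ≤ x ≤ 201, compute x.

197

Compute 1334^179 mod 1361 = 1200, then multiply by 1334 repeatedly:
  1334^179=1200  1334^180=264  1334^181=1038  1334^182=555  1334^183=1347
  1334^184=378  1334^185=682  1334^186=640  1334^187=413  1334^188=1098
  1334^189=296  1334^190=174  1334^191=746  1334^192=273  1334^193=795
  1334^194=311  1334^195=1130  1334^196=793  1334^197=365
Found 365 at exponent 197.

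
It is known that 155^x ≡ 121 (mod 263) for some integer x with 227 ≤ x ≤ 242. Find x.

Compute 155^227 mod 263 = 188, then multiply by 155 repeatedly:
  155^227=188  155^228=210  155^229=201  155^230=121
Found 121 at exponent 230.

230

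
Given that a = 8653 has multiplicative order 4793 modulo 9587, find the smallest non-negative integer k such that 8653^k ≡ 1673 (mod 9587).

Baby-step giant-step with m = ceil(sqrt(4793)) = 70.
Baby table (8653^j mod 9587 for j=0..69):
  0:1  1:8653  2:9526  3:9039  4:3721  5:4667  6:3107  7:2923
  8:2213  9:3850  10:8812  11:4825  12:8927  13:2872  14:1912  15:6961
  16:7999  17:6794  18:998  19:7394  20:6231  21:9142  22:3389  23:7971
  24:4185  25:2706  26:3564  27:7500  28:3097  29:2676  30:2823  31:9330
  32:363  33:6090  34:6618  35:2403  36:8543  37:6809  38:6162  39:6479
  40:7598  41:7435  42:6285  43:6641  44:95  45:7140  46:3792  47:5462
  48:8363  49:2363  50:7555  51:9249  52:8908  53:1444  54:3071  55:7786
  56:4409  57:4404  58:9074  59:9379  60:2532  61:3101  62:8527  63:2579
  64:7138  65:5660  66:5584  67:9459  68:4508  69:7808
Giant step factor: 8653^(-70) ≡ 7777 (mod 9587).
Scan 1673·7777^i mod 9587 for i = 0, 1, …:
  i=0: 1673   i=1: 1362   i=2: 8226   i=3: 9138
  i=4: 7382   i=5: 2858   i=6: 4000   i=7: 7772
  i=8: 6396   i=9: 4336     …   i=60: 3280
  i=61: 7140
Match at i=61, j=45: k = 61·70 + 45 = 4315.

4315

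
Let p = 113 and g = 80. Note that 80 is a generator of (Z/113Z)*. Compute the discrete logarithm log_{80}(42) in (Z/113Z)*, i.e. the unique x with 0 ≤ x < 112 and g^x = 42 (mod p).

Baby-step giant-step with m = ceil(sqrt(112)) = 11.
Baby table (80^j mod 113 for j=0..10):
  0:1  1:80  2:72  3:110  4:99  5:10  6:9  7:42
  8:83  9:86  10:100
Giant step factor: 80^(-11) ≡ 54 (mod 113).
Scan 42·54^i mod 113 for i = 0, 1, …:
  i=0: 42
Match at i=0, j=7: x = 0·11 + 7 = 7.

7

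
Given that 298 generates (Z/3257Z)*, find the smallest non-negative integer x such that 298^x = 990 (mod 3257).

1773

Baby-step giant-step with m = ceil(sqrt(3256)) = 58.
Baby table (298^j mod 3257 for j=0..57):
  0:1  1:298  2:865  3:467  4:2372  5:87  6:3127  7:344
  8:1545  9:1173  10:1055  11:1718  12:615  13:878  14:1084  15:589
  16:2901  17:1393  18:1475  19:3112  20:2388  21:1598  22:682  23:1302
  24:413  25:2565  26:2232  27:708  28:2536  29:104  30:1679  31:2021
  32:2970  33:2413  34:2534  35:2765  36:3206  37:1087  38:1483  39:2239
  40:2794  41:2077  42:116  43:1998  44:2630  45:2060  46:1564  47:321
  48:1205  49:820  50:85  51:2531  52:1871  53:611  54:2943  55:881
  56:1978  57:3184
Giant step factor: 298^(-58) ≡ 614 (mod 3257).
Scan 990·614^i mod 3257 for i = 0, 1, …:
  i=0: 990   i=1: 2058   i=2: 3153   i=3: 1284
  i=4: 182   i=5: 1010   i=6: 1310   i=7: 3118
  i=8: 2593   i=9: 2686     …   i=29: 667
  i=30: 2413
Match at i=30, j=33: x = 30·58 + 33 = 1773.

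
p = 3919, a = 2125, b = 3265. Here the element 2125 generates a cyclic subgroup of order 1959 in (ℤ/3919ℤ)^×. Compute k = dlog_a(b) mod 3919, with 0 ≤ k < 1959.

146

Baby-step giant-step with m = ceil(sqrt(1959)) = 45.
Baby table (2125^j mod 3919 for j=0..44):
  0:1  1:2125  2:937  3:273  4:113  5:1066  6:68  7:3416
  8:1012  9:2888  10:3765  11:1946  12:705  13:1067  14:2193  15:434
  16:1285  17:3001  18:912  19:2014  20:202  21:2079  22:1162  23:280
  24:3231  25:3706  26:1979  27:288  28:636  29:3364  30:244  31:1192
  32:1326  33:3908  34:139  35:1450  36:916  37:2676  38:31  39:3171
  40:1614  41:625  42:3503  43:1694  44:2108
Giant step factor: 2125^(-45) ≡ 1086 (mod 3919).
Scan 3265·1086^i mod 3919 for i = 0, 1, …:
  i=0: 3265   i=1: 3014   i=2: 839   i=3: 1946
Match at i=3, j=11: k = 3·45 + 11 = 146.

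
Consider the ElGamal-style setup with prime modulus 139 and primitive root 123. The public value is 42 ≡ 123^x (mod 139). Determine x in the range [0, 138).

92

Baby-step giant-step with m = ceil(sqrt(138)) = 12.
Baby table (123^j mod 139 for j=0..11):
  0:1  1:123  2:117  3:74  4:67  5:40  6:55  7:93
  8:41  9:39  10:71  11:115
Giant step factor: 123^(-12) ≡ 80 (mod 139).
Scan 42·80^i mod 139 for i = 0, 1, …:
  i=0: 42   i=1: 24   i=2: 113   i=3: 5
  i=4: 122   i=5: 30   i=6: 37   i=7: 41
Match at i=7, j=8: x = 7·12 + 8 = 92.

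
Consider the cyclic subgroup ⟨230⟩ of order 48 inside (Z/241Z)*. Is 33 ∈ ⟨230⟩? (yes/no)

no

33 ∈ ⟨230⟩ iff 33^48 ≡ 1 (mod 241), since |⟨230⟩| = 48.
33^48 mod 241 = 87.
Since 87 ≠ 1, 33 does not lie in the subgroup.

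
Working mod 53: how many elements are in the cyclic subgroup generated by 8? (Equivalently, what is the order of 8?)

52

The order of 8 must divide p − 1 = 52 = 2^2 · 13.
Divisors: 1, 2, 4, 13, 26, 52.
Check each in increasing order: 8^1 ≡ 8;  8^2 ≡ 11;  8^4 ≡ 15;  8^13 ≡ 23;  8^26 ≡ 52;  8^52 ≡ 1.
Smallest exponent giving 1 is 52.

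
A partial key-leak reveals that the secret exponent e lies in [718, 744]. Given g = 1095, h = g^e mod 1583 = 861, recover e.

723

Compute 1095^718 mod 1583 = 1374, then multiply by 1095 repeatedly:
  1095^718=1374  1095^719=680  1095^720=590  1095^721=186  1095^722=1046
  1095^723=861
Found 861 at exponent 723.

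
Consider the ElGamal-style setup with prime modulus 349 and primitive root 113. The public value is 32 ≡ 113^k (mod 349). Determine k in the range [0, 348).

227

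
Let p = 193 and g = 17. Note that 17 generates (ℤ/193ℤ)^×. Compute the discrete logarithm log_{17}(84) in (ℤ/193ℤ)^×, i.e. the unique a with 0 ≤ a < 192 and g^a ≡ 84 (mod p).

Baby-step giant-step with m = ceil(sqrt(192)) = 14.
Baby table (17^j mod 193 for j=0..13):
  0:1  1:17  2:96  3:88  4:145  5:149  6:24  7:22
  8:181  9:182  10:6  11:102  12:190  13:142
Giant step factor: 17^(-14) ≡ 65 (mod 193).
Scan 84·65^i mod 193 for i = 0, 1, …:
  i=0: 84   i=1: 56   i=2: 166   i=3: 175
  i=4: 181
Match at i=4, j=8: a = 4·14 + 8 = 64.

64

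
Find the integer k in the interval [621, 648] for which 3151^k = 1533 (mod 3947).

Compute 3151^621 mod 3947 = 3604, then multiply by 3151 repeatedly:
  3151^621=3604  3151^622=685  3151^623=3373  3151^624=2999  3151^625=731
  3151^626=2280  3151^627=740  3151^628=3010  3151^629=3816  3151^630=1654
  3151^631=1714  3151^632=1318  3151^633=774  3151^634=3575  3151^635=87
  3151^636=1794  3151^637=790  3151^638=2680  3151^639=2047  3151^640=699
  3151^641=123  3151^642=767  3151^643=1253  3151^644=1203  3151^645=1533
Found 1533 at exponent 645.

645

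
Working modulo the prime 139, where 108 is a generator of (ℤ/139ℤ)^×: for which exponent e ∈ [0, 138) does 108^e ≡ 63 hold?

96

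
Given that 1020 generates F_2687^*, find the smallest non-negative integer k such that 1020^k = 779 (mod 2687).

Baby-step giant-step with m = ceil(sqrt(2686)) = 52.
Baby table (1020^j mod 2687 for j=0..51):
  0:1  1:1020  2:531  3:1533  4:2513  5:2549  6:1651  7:1958
  8:719  9:2516  10:235  11:557  12:1183  13:197  14:2102  15:2501
  16:1057  17:653  18:2371  19:120  20:1485  21:1919  22:1244  23:616
  24:2249  25:1969  26:1191  27:296  28:976  29:1330  30:2352  31:2236
  32:2144  33:2349  34:1863  35:551  36:437  37:2385  38:965  39:858
  40:1885  41:1495  42:1371  43:1180  44:2511  45:509  46:589  47:1579
  48:1067  49:105  50:2307  51:2015
Giant step factor: 1020^(-52) ≡ 1981 (mod 2687).
Scan 779·1981^i mod 2687 for i = 0, 1, …:
  i=0: 779   i=1: 861   i=2: 2083   i=3: 1878
  i=4: 1510   i=5: 679   i=6: 1599   i=7: 2333
  i=8: 33   i=9: 885     …   i=14: 492
  i=15: 1958
Match at i=15, j=7: k = 15·52 + 7 = 787.

787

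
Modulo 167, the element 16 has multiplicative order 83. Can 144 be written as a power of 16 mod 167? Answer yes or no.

yes

144 ∈ ⟨16⟩ iff 144^83 ≡ 1 (mod 167), since |⟨16⟩| = 83.
144^83 mod 167 = 1.
Since 1 = 1, 144 lies in the subgroup.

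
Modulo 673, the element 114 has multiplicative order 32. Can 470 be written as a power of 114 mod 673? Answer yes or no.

470 ∈ ⟨114⟩ iff 470^32 ≡ 1 (mod 673), since |⟨114⟩| = 32.
470^32 mod 673 = 618.
Since 618 ≠ 1, 470 does not lie in the subgroup.

no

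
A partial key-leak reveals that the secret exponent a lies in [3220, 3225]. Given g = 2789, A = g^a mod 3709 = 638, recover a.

Compute 2789^3220 mod 3709 = 1091, then multiply by 2789 repeatedly:
  2789^3220=1091  2789^3221=1419  2789^3222=88  2789^3223=638
Found 638 at exponent 3223.

3223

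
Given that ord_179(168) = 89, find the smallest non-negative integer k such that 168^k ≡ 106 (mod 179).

Baby-step giant-step with m = ceil(sqrt(89)) = 10.
Baby table (168^j mod 179 for j=0..9):
  0:1  1:168  2:121  3:101  4:142  5:49  6:177  7:22
  8:116  9:156
Giant step factor: 168^(-10) ≡ 75 (mod 179).
Scan 106·75^i mod 179 for i = 0, 1, …:
  i=0: 106   i=1: 74   i=2: 1
Match at i=2, j=0: k = 2·10 + 0 = 20.

20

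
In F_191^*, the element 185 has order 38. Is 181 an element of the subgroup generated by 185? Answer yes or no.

181 ∈ ⟨185⟩ iff 181^38 ≡ 1 (mod 191), since |⟨185⟩| = 38.
181^38 mod 191 = 49.
Since 49 ≠ 1, 181 does not lie in the subgroup.

no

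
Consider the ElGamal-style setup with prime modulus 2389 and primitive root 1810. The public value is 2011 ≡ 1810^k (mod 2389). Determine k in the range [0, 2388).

Baby-step giant-step with m = ceil(sqrt(2388)) = 49.
Baby table (1810^j mod 2389 for j=0..48):
  0:1  1:1810  2:781  3:1711  4:766  5:840  6:996  7:1454
  8:1451  9:799  10:845  11:490  12:581  13:450  14:2240  15:267
  16:692  17:684  18:538  19:1457  20:2103  21:753  22:1200  23:399
  24:712  25:1049  26:1824  27:2231  28:700  29:830  30:2008  31:811
  32:1064  33:306  34:2001  35:86  36:375  37:274  38:1417  39:1373
  40:570  41:2041  42:816  43:558  44:1822  45:1000  46:1527  47:2186
  48:476
Giant step factor: 1810^(-49) ≡ 1589 (mod 2389).
Scan 2011·1589^i mod 2389 for i = 0, 1, …:
  i=0: 2011   i=1: 1386   i=2: 2085   i=3: 1911
  i=4: 160   i=5: 1006   i=6: 293   i=7: 2111
  i=8: 223   i=9: 775     …   i=22: 1582
  i=23: 570
Match at i=23, j=40: k = 23·49 + 40 = 1167.

1167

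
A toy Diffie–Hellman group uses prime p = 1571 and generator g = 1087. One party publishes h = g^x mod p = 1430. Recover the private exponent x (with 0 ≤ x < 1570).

Baby-step giant-step with m = ceil(sqrt(1570)) = 40.
Baby table (1087^j mod 1571 for j=0..39):
  0:1  1:1087  2:177  3:737  4:1480  5:56  6:1174  7:486
  8:426  9:1188  10:1565  11:1333  12:509  13:291  14:546  15:1235
  16:811  17:226  18:586  19:727  20:36  21:1428  22:88  23:1396
  24:1437  25:445  26:1418  27:215  28:1197  29:351  30:1355  31:858
  32:1043  33:1050  34:804  35:472  36:918  37:281  38:673  39:1036
Giant step factor: 1087^(-40) ≡ 1034 (mod 1571).
Scan 1430·1034^i mod 1571 for i = 0, 1, …:
  i=0: 1430   i=1: 309   i=2: 593   i=3: 472
Match at i=3, j=35: x = 3·40 + 35 = 155.

155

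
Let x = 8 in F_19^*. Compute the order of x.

6

The order of 8 must divide p − 1 = 18 = 2 · 3^2.
Divisors: 1, 2, 3, 6, 9, 18.
Check each in increasing order: 8^1 ≡ 8;  8^2 ≡ 7;  8^3 ≡ 18;  8^6 ≡ 1.
Smallest exponent giving 1 is 6.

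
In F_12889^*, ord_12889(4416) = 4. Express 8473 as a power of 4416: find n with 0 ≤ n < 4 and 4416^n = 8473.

3

Successive powers of 4416 modulo 12889:
  4416^0=1  4416^1=4416  4416^2=12888  4416^3=8473
So 4416^3 ≡ 8473 (mod 12889), giving n = 3.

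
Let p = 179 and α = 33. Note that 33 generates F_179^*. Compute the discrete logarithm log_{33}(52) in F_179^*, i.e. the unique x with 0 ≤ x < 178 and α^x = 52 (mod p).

150

Baby-step giant-step with m = ceil(sqrt(178)) = 14.
Baby table (33^j mod 179 for j=0..13):
  0:1  1:33  2:15  3:137  4:46  5:86  6:153  7:37
  8:147  9:18  10:57  11:91  12:139  13:112
Giant step factor: 33^(-14) ≡ 125 (mod 179).
Scan 52·125^i mod 179 for i = 0, 1, …:
  i=0: 52   i=1: 56   i=2: 19   i=3: 48
  i=4: 93   i=5: 169   i=6: 3   i=7: 17
  i=8: 156   i=9: 168   i=10: 57
Match at i=10, j=10: x = 10·14 + 10 = 150.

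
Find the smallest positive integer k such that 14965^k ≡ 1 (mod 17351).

1735

The order of 14965 must divide p − 1 = 17350 = 2 · 5^2 · 347.
Divisors: 1, 2, 5, 10, 25, 50, 347, 694, 1735, 3470, 8675, 17350.
Check each in increasing order: 14965^1 ≡ 14965;  14965^2 ≡ 1868;  14965^5 ≡ 7580;  14965^10 ≡ 7239;  14965^25 ≡ 12326;  14965^50 ≡ 4920;  14965^347 ≡ 3918;  14965^694 ≡ 12440;  14965^1735 ≡ 1.
Smallest exponent giving 1 is 1735.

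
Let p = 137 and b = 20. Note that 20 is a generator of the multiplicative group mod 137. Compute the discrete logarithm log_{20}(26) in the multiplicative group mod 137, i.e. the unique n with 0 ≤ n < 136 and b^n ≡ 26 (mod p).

29

Successive powers of 20 modulo 137:
  20^0=1  20^1=20  20^2=126  20^3=54  20^4=121  20^5=91
  20^6=39  20^7=95  20^8=119  20^9=51  20^10=61  20^11=124
  20^12=14  20^13=6  20^14=120  20^15=71  20^16=50  20^17=41
  20^18=135  20^19=97  20^20=22  20^21=29  20^22=32  20^23=92
  20^24=59  20^25=84  20^26=36  20^27=35  20^28=15  20^29=26
So 20^29 ≡ 26 (mod 137), giving n = 29.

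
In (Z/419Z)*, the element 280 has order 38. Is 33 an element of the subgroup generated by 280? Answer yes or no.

no

33 ∈ ⟨280⟩ iff 33^38 ≡ 1 (mod 419), since |⟨280⟩| = 38.
33^38 mod 419 = 102.
Since 102 ≠ 1, 33 does not lie in the subgroup.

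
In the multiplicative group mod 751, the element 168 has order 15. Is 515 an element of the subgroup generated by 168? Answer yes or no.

no

515 ∈ ⟨168⟩ iff 515^15 ≡ 1 (mod 751), since |⟨168⟩| = 15.
515^15 mod 751 = 558.
Since 558 ≠ 1, 515 does not lie in the subgroup.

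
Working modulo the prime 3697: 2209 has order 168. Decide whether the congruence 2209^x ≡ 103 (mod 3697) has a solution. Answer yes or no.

no

103 ∈ ⟨2209⟩ iff 103^168 ≡ 1 (mod 3697), since |⟨2209⟩| = 168.
103^168 mod 3697 = 1216.
Since 1216 ≠ 1, 103 does not lie in the subgroup.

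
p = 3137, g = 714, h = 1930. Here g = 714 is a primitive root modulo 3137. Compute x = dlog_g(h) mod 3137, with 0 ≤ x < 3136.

1115

Baby-step giant-step with m = ceil(sqrt(3136)) = 56.
Baby table (714^j mod 3137 for j=0..55):
  0:1  1:714  2:1602  3:1960  4:338  5:2920  6:1912  7:573
  8:1312  9:1942  10:34  11:2317  12:1139  13:763  14:2081  15:2033
  16:2268  17:660  18:690  19:151  20:1156  21:353  22:1082  23:846
  24:1740  25:108  26:1824  27:481  28:1501  29:1997  30:1660  31:2591
  32:2281  33:531  34:2694  35:535  36:2413  37:669  38:842  39:2021
  40:3111  41:258  42:2266  43:2369  44:623  45:2505  46:480  47:787
  48:395  49:2837  50:2253  51:2498  52:1756  53:2121  54:2360  55:471
Giant step factor: 714^(-56) ≡ 578 (mod 3137).
Scan 1930·578^i mod 3137 for i = 0, 1, …:
  i=0: 1930   i=1: 1905   i=2: 3   i=3: 1734
  i=4: 1549   i=5: 1277   i=6: 911   i=7: 2679
  i=8: 1921   i=9: 2977     …   i=18: 2045
  i=19: 2498
Match at i=19, j=51: x = 19·56 + 51 = 1115.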